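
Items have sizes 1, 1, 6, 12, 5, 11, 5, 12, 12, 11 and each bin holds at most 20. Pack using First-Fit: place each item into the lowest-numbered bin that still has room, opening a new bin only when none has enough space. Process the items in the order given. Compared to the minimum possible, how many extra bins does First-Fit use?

0

First-Fit: [1,1,6,12] [5,11] [5,12] [12] [11] → 5 bins.
5 items exceed 10 (half the capacity), and no two of those can share a bin, so at least 5 bins are needed.
So 5 is already optimal.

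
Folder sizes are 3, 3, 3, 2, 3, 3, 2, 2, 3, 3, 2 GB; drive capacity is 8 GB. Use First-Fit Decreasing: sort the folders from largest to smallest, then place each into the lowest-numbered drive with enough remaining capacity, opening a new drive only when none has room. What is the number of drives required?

Sorted descending: 3, 3, 3, 3, 3, 3, 3, 2, 2, 2, 2.
Put 3 GB in drive 1; 5 GB remain.
Put 3 GB in drive 1; 2 GB remain.
Put 3 GB in drive 2; 5 GB remain.
Put 3 GB in drive 2; 2 GB remain.
Put 3 GB in drive 3; 5 GB remain.
Put 3 GB in drive 3; 2 GB remain.
Put 3 GB in drive 4; 5 GB remain.
Put 2 GB in drive 1; 0 GB remain.
Put 2 GB in drive 2; 0 GB remain.
Put 2 GB in drive 3; 0 GB remain.
Put 2 GB in drive 4; 3 GB remain.
Final drives: [3,3,2] [3,3,2] [3,3,2] [3,2].

4 drives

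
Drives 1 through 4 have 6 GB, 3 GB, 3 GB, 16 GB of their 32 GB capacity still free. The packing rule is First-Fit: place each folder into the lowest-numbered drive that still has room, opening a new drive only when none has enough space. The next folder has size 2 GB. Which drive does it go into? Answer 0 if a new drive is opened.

Drives with room: drive 1 (6 GB), drive 2 (3 GB), drive 3 (3 GB), drive 4 (16 GB).
The first with room is drive 1.

1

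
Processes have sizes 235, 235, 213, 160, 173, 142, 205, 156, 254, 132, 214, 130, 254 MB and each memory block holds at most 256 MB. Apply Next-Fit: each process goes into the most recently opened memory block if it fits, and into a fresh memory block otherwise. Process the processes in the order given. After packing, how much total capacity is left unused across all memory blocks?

memory block 1: place 235 MB, 21 MB left
memory block 2: place 235 MB, 21 MB left
memory block 3: place 213 MB, 43 MB left
memory block 4: place 160 MB, 96 MB left
memory block 5: place 173 MB, 83 MB left
memory block 6: place 142 MB, 114 MB left
memory block 7: place 205 MB, 51 MB left
memory block 8: place 156 MB, 100 MB left
memory block 9: place 254 MB, 2 MB left
memory block 10: place 132 MB, 124 MB left
memory block 11: place 214 MB, 42 MB left
memory block 12: place 130 MB, 126 MB left
memory block 13: place 254 MB, 2 MB left
13 memory blocks × 256 MB = 3328 MB; used 2503 MB; unused 825 MB.

825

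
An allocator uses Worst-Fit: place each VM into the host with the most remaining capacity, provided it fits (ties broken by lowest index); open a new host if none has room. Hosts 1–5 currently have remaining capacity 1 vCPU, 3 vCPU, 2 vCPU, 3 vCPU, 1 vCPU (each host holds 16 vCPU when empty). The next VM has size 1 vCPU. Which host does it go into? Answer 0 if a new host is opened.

Hosts with room: host 1 (1 vCPU), host 2 (3 vCPU), host 3 (2 vCPU), host 4 (3 vCPU), host 5 (1 vCPU).
Most room is host 2 with 3 vCPU free.

2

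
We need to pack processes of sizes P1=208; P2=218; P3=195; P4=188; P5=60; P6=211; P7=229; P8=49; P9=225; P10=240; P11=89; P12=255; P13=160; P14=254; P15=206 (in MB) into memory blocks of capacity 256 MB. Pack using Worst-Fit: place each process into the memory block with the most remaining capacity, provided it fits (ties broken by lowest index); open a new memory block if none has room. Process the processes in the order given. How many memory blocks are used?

12

Put P1 (208 MB) in memory block 1; 48 MB remain.
Put P2 (218 MB) in memory block 2; 38 MB remain.
Put P3 (195 MB) in memory block 3; 61 MB remain.
Put P4 (188 MB) in memory block 4; 68 MB remain.
Put P5 (60 MB) in memory block 4; 8 MB remain.
Put P6 (211 MB) in memory block 5; 45 MB remain.
Put P7 (229 MB) in memory block 6; 27 MB remain.
Put P8 (49 MB) in memory block 3; 12 MB remain.
Put P9 (225 MB) in memory block 7; 31 MB remain.
Put P10 (240 MB) in memory block 8; 16 MB remain.
Put P11 (89 MB) in memory block 9; 167 MB remain.
Put P12 (255 MB) in memory block 10; 1 MB remain.
Put P13 (160 MB) in memory block 9; 7 MB remain.
Put P14 (254 MB) in memory block 11; 2 MB remain.
Put P15 (206 MB) in memory block 12; 50 MB remain.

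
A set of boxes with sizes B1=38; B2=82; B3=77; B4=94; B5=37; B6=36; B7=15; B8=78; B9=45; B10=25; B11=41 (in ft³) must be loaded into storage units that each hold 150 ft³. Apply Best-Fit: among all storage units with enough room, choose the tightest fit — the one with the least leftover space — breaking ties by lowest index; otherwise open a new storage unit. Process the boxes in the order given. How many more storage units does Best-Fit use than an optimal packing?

1

Best-Fit: [38,82] [77,36] [94,37,15] [78,45,25] [41] → 5 storage units.
Total size 568 ft³; any packing needs at least ⌈568/150⌉ = 4 storage units.
An optimal packing achieves that bound: [94,45] [82,41,25] [78,38,15] [77,37,36] → 4 storage units.
Excess: 5 − 4 = 1.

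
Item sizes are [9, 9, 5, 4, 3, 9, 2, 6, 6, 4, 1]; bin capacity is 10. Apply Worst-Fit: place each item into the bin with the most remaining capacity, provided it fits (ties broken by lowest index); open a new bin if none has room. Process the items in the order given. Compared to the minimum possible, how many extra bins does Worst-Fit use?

1

Worst-Fit: [9] [9] [5,4] [3,2,4] [9] [6,1] [6] → 7 bins.
Total size 58; any packing needs at least ⌈58/10⌉ = 6 bins.
An optimal packing achieves that bound: [9,1] [9] [9] [6,4] [6,4] [5,3,2] → 6 bins.
Excess: 7 − 6 = 1.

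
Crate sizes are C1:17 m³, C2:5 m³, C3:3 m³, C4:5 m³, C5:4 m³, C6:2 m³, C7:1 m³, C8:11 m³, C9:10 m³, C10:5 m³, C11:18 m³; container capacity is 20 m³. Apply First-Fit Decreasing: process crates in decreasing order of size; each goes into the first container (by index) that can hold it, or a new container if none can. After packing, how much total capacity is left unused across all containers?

Sorted descending: 18, 17, 11, 10, 5, 5, 5, 4, 3, 2, 1.
Put 18 m³ in container 1; 2 m³ remain.
Put 17 m³ in container 2; 3 m³ remain.
Put 11 m³ in container 3; 9 m³ remain.
Put 10 m³ in container 4; 10 m³ remain.
Put 5 m³ in container 3; 4 m³ remain.
Put 5 m³ in container 4; 5 m³ remain.
Put 5 m³ in container 4; 0 m³ remain.
Put 4 m³ in container 3; 0 m³ remain.
Put 3 m³ in container 2; 0 m³ remain.
Put 2 m³ in container 1; 0 m³ remain.
Put 1 m³ in container 5; 19 m³ remain.
5 containers × 20 m³ = 100 m³; used 81 m³; unused 19 m³.

19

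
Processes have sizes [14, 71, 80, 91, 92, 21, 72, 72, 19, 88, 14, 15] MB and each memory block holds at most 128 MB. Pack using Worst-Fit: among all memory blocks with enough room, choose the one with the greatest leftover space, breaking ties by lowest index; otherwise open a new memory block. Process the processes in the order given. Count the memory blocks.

Put 14 MB in memory block 1; 114 MB remain.
Put 71 MB in memory block 1; 43 MB remain.
Put 80 MB in memory block 2; 48 MB remain.
Put 91 MB in memory block 3; 37 MB remain.
Put 92 MB in memory block 4; 36 MB remain.
Put 21 MB in memory block 2; 27 MB remain.
Put 72 MB in memory block 5; 56 MB remain.
Put 72 MB in memory block 6; 56 MB remain.
Put 19 MB in memory block 5; 37 MB remain.
Put 88 MB in memory block 7; 40 MB remain.
Put 14 MB in memory block 6; 42 MB remain.
Put 15 MB in memory block 1; 28 MB remain.

7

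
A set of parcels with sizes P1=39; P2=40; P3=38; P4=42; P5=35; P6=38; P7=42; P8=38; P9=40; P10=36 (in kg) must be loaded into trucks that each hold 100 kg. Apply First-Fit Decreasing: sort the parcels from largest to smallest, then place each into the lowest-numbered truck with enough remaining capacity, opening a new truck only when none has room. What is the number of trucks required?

Sorted descending: 42, 42, 40, 40, 39, 38, 38, 38, 36, 35.
42 kg → truck 1 (remaining 58 kg)
42 kg → truck 1 (remaining 16 kg)
40 kg → truck 2 (remaining 60 kg)
40 kg → truck 2 (remaining 20 kg)
39 kg → truck 3 (remaining 61 kg)
38 kg → truck 3 (remaining 23 kg)
38 kg → truck 4 (remaining 62 kg)
38 kg → truck 4 (remaining 24 kg)
36 kg → truck 5 (remaining 64 kg)
35 kg → truck 5 (remaining 29 kg)
Final trucks: [42,42] [40,40] [39,38] [38,38] [36,35].

5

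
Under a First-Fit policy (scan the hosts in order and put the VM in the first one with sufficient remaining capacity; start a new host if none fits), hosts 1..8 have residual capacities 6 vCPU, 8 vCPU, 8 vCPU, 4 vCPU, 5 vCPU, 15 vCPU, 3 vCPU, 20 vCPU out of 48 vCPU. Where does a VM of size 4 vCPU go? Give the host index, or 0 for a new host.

Hosts with room: host 1 (6 vCPU), host 2 (8 vCPU), host 3 (8 vCPU), host 4 (4 vCPU), host 5 (5 vCPU), host 6 (15 vCPU), host 8 (20 vCPU).
The first with room is host 1.

1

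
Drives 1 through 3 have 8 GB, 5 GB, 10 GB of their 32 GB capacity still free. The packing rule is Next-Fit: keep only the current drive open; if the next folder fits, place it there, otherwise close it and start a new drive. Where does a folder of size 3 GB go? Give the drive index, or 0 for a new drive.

Next-Fit only looks at drive 3, which has 10 GB free.
3 GB fits there.

3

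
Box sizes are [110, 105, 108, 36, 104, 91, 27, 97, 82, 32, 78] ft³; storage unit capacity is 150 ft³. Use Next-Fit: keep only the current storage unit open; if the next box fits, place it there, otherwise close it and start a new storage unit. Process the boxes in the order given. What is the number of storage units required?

8

110 ft³ → storage unit 1 (remaining 40 ft³)
105 ft³ → storage unit 2 (remaining 45 ft³)
108 ft³ → storage unit 3 (remaining 42 ft³)
36 ft³ → storage unit 3 (remaining 6 ft³)
104 ft³ → storage unit 4 (remaining 46 ft³)
91 ft³ → storage unit 5 (remaining 59 ft³)
27 ft³ → storage unit 5 (remaining 32 ft³)
97 ft³ → storage unit 6 (remaining 53 ft³)
82 ft³ → storage unit 7 (remaining 68 ft³)
32 ft³ → storage unit 7 (remaining 36 ft³)
78 ft³ → storage unit 8 (remaining 72 ft³)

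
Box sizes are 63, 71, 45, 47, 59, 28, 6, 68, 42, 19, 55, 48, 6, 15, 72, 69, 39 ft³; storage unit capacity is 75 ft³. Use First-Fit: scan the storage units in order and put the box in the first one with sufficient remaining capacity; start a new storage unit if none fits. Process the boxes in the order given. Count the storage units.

63 ft³ → storage unit 1 (remaining 12 ft³)
71 ft³ → storage unit 2 (remaining 4 ft³)
45 ft³ → storage unit 3 (remaining 30 ft³)
47 ft³ → storage unit 4 (remaining 28 ft³)
59 ft³ → storage unit 5 (remaining 16 ft³)
28 ft³ → storage unit 3 (remaining 2 ft³)
6 ft³ → storage unit 1 (remaining 6 ft³)
68 ft³ → storage unit 6 (remaining 7 ft³)
42 ft³ → storage unit 7 (remaining 33 ft³)
19 ft³ → storage unit 4 (remaining 9 ft³)
55 ft³ → storage unit 8 (remaining 20 ft³)
48 ft³ → storage unit 9 (remaining 27 ft³)
6 ft³ → storage unit 1 (remaining 0 ft³)
15 ft³ → storage unit 5 (remaining 1 ft³)
72 ft³ → storage unit 10 (remaining 3 ft³)
69 ft³ → storage unit 11 (remaining 6 ft³)
39 ft³ → storage unit 12 (remaining 36 ft³)
Final storage units: [63,6,6] [71] [45,28] [47,19] [59,15] [68] [42] [55] [48] [72] [69] [39].

12 storage units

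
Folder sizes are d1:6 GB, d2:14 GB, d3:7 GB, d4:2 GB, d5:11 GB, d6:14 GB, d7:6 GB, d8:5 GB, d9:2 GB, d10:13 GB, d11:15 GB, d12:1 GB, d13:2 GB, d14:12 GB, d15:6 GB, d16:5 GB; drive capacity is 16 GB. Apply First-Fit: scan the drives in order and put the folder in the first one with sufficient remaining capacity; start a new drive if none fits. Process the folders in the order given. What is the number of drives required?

drive 1: place d1 (6 GB), 10 GB left
drive 2: place d2 (14 GB), 2 GB left
drive 1: place d3 (7 GB), 3 GB left
drive 1: place d4 (2 GB), 1 GB left
drive 3: place d5 (11 GB), 5 GB left
drive 4: place d6 (14 GB), 2 GB left
drive 5: place d7 (6 GB), 10 GB left
drive 3: place d8 (5 GB), 0 GB left
drive 2: place d9 (2 GB), 0 GB left
drive 6: place d10 (13 GB), 3 GB left
drive 7: place d11 (15 GB), 1 GB left
drive 1: place d12 (1 GB), 0 GB left
drive 4: place d13 (2 GB), 0 GB left
drive 8: place d14 (12 GB), 4 GB left
drive 5: place d15 (6 GB), 4 GB left
drive 9: place d16 (5 GB), 11 GB left

9 drives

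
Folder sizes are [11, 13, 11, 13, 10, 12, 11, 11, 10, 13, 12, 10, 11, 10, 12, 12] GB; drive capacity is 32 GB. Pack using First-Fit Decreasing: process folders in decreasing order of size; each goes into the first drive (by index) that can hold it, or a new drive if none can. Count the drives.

7 drives

Sorted descending: 13, 13, 13, 12, 12, 12, 12, 11, 11, 11, 11, 11, 10, 10, 10, 10.
Put 13 GB in drive 1; 19 GB remain.
Put 13 GB in drive 1; 6 GB remain.
Put 13 GB in drive 2; 19 GB remain.
Put 12 GB in drive 2; 7 GB remain.
Put 12 GB in drive 3; 20 GB remain.
Put 12 GB in drive 3; 8 GB remain.
Put 12 GB in drive 4; 20 GB remain.
Put 11 GB in drive 4; 9 GB remain.
Put 11 GB in drive 5; 21 GB remain.
Put 11 GB in drive 5; 10 GB remain.
Put 11 GB in drive 6; 21 GB remain.
Put 11 GB in drive 6; 10 GB remain.
Put 10 GB in drive 5; 0 GB remain.
Put 10 GB in drive 6; 0 GB remain.
Put 10 GB in drive 7; 22 GB remain.
Put 10 GB in drive 7; 12 GB remain.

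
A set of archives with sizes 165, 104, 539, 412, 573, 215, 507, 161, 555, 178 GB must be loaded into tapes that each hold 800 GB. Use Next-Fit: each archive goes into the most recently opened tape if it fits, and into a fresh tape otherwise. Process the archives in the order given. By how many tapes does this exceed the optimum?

1

Next-Fit: [165,104] [539] [412] [573,215] [507,161] [555,178] → 6 tapes.
Total size 3409 GB; any packing needs at least ⌈3409/800⌉ = 5 tapes.
An optimal packing achieves that bound: [573,215] [555,178] [539,165] [507,161,104] [412] → 5 tapes.
Excess: 6 − 5 = 1.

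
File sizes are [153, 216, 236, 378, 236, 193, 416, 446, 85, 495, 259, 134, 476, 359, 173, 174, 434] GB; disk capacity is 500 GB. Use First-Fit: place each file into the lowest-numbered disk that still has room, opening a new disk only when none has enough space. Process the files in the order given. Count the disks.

disk 1: place 153 GB, 347 GB left
disk 1: place 216 GB, 131 GB left
disk 2: place 236 GB, 264 GB left
disk 3: place 378 GB, 122 GB left
disk 2: place 236 GB, 28 GB left
disk 4: place 193 GB, 307 GB left
disk 5: place 416 GB, 84 GB left
disk 6: place 446 GB, 54 GB left
disk 1: place 85 GB, 46 GB left
disk 7: place 495 GB, 5 GB left
disk 4: place 259 GB, 48 GB left
disk 8: place 134 GB, 366 GB left
disk 9: place 476 GB, 24 GB left
disk 8: place 359 GB, 7 GB left
disk 10: place 173 GB, 327 GB left
disk 10: place 174 GB, 153 GB left
disk 11: place 434 GB, 66 GB left
Final disks: [153,216,85] [236,236] [378] [193,259] [416] [446] [495] [134,359] [476] [173,174] [434].

11 disks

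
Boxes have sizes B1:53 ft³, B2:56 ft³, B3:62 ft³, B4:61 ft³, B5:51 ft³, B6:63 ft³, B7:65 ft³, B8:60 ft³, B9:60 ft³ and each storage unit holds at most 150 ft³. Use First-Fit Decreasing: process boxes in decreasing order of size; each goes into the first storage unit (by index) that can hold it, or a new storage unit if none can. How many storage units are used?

Sorted descending: 65, 63, 62, 61, 60, 60, 56, 53, 51.
65 ft³ → storage unit 1 (remaining 85 ft³)
63 ft³ → storage unit 1 (remaining 22 ft³)
62 ft³ → storage unit 2 (remaining 88 ft³)
61 ft³ → storage unit 2 (remaining 27 ft³)
60 ft³ → storage unit 3 (remaining 90 ft³)
60 ft³ → storage unit 3 (remaining 30 ft³)
56 ft³ → storage unit 4 (remaining 94 ft³)
53 ft³ → storage unit 4 (remaining 41 ft³)
51 ft³ → storage unit 5 (remaining 99 ft³)

5 storage units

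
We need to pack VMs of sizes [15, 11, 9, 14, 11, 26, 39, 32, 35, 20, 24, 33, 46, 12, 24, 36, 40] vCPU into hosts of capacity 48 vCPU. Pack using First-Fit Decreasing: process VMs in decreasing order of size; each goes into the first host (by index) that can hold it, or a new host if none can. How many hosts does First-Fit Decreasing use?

10

Sorted descending: 46, 40, 39, 36, 35, 33, 32, 26, 24, 24, 20, 15, 14, 12, 11, 11, 9.
host 1: place 46 vCPU, 2 vCPU left
host 2: place 40 vCPU, 8 vCPU left
host 3: place 39 vCPU, 9 vCPU left
host 4: place 36 vCPU, 12 vCPU left
host 5: place 35 vCPU, 13 vCPU left
host 6: place 33 vCPU, 15 vCPU left
host 7: place 32 vCPU, 16 vCPU left
host 8: place 26 vCPU, 22 vCPU left
host 9: place 24 vCPU, 24 vCPU left
host 9: place 24 vCPU, 0 vCPU left
host 8: place 20 vCPU, 2 vCPU left
host 6: place 15 vCPU, 0 vCPU left
host 7: place 14 vCPU, 2 vCPU left
host 4: place 12 vCPU, 0 vCPU left
host 5: place 11 vCPU, 2 vCPU left
host 10: place 11 vCPU, 37 vCPU left
host 3: place 9 vCPU, 0 vCPU left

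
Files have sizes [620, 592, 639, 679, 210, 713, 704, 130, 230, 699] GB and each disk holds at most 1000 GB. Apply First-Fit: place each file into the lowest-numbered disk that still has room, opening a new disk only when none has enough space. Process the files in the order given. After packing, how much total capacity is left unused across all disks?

1784

Put 620 GB in disk 1; 380 GB remain.
Put 592 GB in disk 2; 408 GB remain.
Put 639 GB in disk 3; 361 GB remain.
Put 679 GB in disk 4; 321 GB remain.
Put 210 GB in disk 1; 170 GB remain.
Put 713 GB in disk 5; 287 GB remain.
Put 704 GB in disk 6; 296 GB remain.
Put 130 GB in disk 1; 40 GB remain.
Put 230 GB in disk 2; 178 GB remain.
Put 699 GB in disk 7; 301 GB remain.
7 disks × 1000 GB = 7000 GB; used 5216 GB; unused 1784 GB.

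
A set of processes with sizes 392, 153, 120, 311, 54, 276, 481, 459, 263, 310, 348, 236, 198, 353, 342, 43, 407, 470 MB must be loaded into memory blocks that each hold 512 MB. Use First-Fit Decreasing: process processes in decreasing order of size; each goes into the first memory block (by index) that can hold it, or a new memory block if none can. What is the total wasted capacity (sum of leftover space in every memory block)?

928

Sorted descending: 481, 470, 459, 407, 392, 353, 348, 342, 311, 310, 276, 263, 236, 198, 153, 120, 54, 43.
Put 481 MB in memory block 1; 31 MB remain.
Put 470 MB in memory block 2; 42 MB remain.
Put 459 MB in memory block 3; 53 MB remain.
Put 407 MB in memory block 4; 105 MB remain.
Put 392 MB in memory block 5; 120 MB remain.
Put 353 MB in memory block 6; 159 MB remain.
Put 348 MB in memory block 7; 164 MB remain.
Put 342 MB in memory block 8; 170 MB remain.
Put 311 MB in memory block 9; 201 MB remain.
Put 310 MB in memory block 10; 202 MB remain.
Put 276 MB in memory block 11; 236 MB remain.
Put 263 MB in memory block 12; 249 MB remain.
Put 236 MB in memory block 11; 0 MB remain.
Put 198 MB in memory block 9; 3 MB remain.
Put 153 MB in memory block 6; 6 MB remain.
Put 120 MB in memory block 5; 0 MB remain.
Put 54 MB in memory block 4; 51 MB remain.
Put 43 MB in memory block 3; 10 MB remain.
12 memory blocks × 512 MB = 6144 MB; used 5216 MB; unused 928 MB.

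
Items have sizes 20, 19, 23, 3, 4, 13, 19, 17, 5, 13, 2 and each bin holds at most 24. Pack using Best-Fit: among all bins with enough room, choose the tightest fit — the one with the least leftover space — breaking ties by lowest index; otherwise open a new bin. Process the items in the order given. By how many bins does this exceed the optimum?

Best-Fit: [20,3] [19,4] [23] [13] [19,5] [17,2] [13] → 7 bins.
7 items exceed 12 (half the capacity), and no two of those can share a bin, so at least 7 bins are needed.
So 7 is already optimal.

0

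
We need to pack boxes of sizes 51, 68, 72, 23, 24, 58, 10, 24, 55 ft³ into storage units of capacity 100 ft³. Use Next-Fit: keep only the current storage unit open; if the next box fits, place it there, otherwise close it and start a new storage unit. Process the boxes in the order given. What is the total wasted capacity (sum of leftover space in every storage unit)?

Put 51 ft³ in storage unit 1; 49 ft³ remain.
Put 68 ft³ in storage unit 2; 32 ft³ remain.
Put 72 ft³ in storage unit 3; 28 ft³ remain.
Put 23 ft³ in storage unit 3; 5 ft³ remain.
Put 24 ft³ in storage unit 4; 76 ft³ remain.
Put 58 ft³ in storage unit 4; 18 ft³ remain.
Put 10 ft³ in storage unit 4; 8 ft³ remain.
Put 24 ft³ in storage unit 5; 76 ft³ remain.
Put 55 ft³ in storage unit 5; 21 ft³ remain.
5 storage units × 100 ft³ = 500 ft³; used 385 ft³; unused 115 ft³.

115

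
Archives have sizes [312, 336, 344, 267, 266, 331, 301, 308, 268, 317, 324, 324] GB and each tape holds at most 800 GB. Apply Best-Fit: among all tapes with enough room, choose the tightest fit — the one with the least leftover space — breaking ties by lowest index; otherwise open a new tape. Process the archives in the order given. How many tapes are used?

Put 312 GB in tape 1; 488 GB remain.
Put 336 GB in tape 1; 152 GB remain.
Put 344 GB in tape 2; 456 GB remain.
Put 267 GB in tape 2; 189 GB remain.
Put 266 GB in tape 3; 534 GB remain.
Put 331 GB in tape 3; 203 GB remain.
Put 301 GB in tape 4; 499 GB remain.
Put 308 GB in tape 4; 191 GB remain.
Put 268 GB in tape 5; 532 GB remain.
Put 317 GB in tape 5; 215 GB remain.
Put 324 GB in tape 6; 476 GB remain.
Put 324 GB in tape 6; 152 GB remain.

6 tapes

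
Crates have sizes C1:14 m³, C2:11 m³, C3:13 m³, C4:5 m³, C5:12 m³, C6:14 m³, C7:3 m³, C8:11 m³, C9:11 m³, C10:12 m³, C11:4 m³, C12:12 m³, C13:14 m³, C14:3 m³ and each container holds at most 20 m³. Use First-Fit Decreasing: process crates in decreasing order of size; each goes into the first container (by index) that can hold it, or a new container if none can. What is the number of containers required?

Sorted descending: 14, 14, 14, 13, 12, 12, 12, 11, 11, 11, 5, 4, 3, 3.
Put 14 m³ in container 1; 6 m³ remain.
Put 14 m³ in container 2; 6 m³ remain.
Put 14 m³ in container 3; 6 m³ remain.
Put 13 m³ in container 4; 7 m³ remain.
Put 12 m³ in container 5; 8 m³ remain.
Put 12 m³ in container 6; 8 m³ remain.
Put 12 m³ in container 7; 8 m³ remain.
Put 11 m³ in container 8; 9 m³ remain.
Put 11 m³ in container 9; 9 m³ remain.
Put 11 m³ in container 10; 9 m³ remain.
Put 5 m³ in container 1; 1 m³ remain.
Put 4 m³ in container 2; 2 m³ remain.
Put 3 m³ in container 3; 3 m³ remain.
Put 3 m³ in container 3; 0 m³ remain.
Final containers: [14,5] [14,4] [14,3,3] [13] [12] [12] [12] [11] [11] [11].

10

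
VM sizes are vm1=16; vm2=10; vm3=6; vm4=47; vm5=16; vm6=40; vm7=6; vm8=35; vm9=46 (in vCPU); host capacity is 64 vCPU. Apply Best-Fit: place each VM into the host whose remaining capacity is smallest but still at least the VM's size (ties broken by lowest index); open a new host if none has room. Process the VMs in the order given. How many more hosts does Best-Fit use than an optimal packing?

1

Best-Fit: [16,10,6] [47,16] [40,6] [35] [46] → 5 hosts.
Total size 222 vCPU; any packing needs at least ⌈222/64⌉ = 4 hosts.
An optimal packing achieves that bound: [47,16] [46,16] [40,10,6,6] [35] → 4 hosts.
Excess: 5 − 4 = 1.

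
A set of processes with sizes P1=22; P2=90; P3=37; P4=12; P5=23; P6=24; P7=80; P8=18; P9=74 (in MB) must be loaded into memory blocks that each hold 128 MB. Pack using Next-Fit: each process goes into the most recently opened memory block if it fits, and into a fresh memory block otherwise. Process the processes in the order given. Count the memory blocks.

4 memory blocks

memory block 1: place P1 (22 MB), 106 MB left
memory block 1: place P2 (90 MB), 16 MB left
memory block 2: place P3 (37 MB), 91 MB left
memory block 2: place P4 (12 MB), 79 MB left
memory block 2: place P5 (23 MB), 56 MB left
memory block 2: place P6 (24 MB), 32 MB left
memory block 3: place P7 (80 MB), 48 MB left
memory block 3: place P8 (18 MB), 30 MB left
memory block 4: place P9 (74 MB), 54 MB left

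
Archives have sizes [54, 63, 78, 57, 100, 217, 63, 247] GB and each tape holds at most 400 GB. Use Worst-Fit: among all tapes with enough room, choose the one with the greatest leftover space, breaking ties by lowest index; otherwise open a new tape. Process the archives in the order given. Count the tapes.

54 GB → tape 1 (remaining 346 GB)
63 GB → tape 1 (remaining 283 GB)
78 GB → tape 1 (remaining 205 GB)
57 GB → tape 1 (remaining 148 GB)
100 GB → tape 1 (remaining 48 GB)
217 GB → tape 2 (remaining 183 GB)
63 GB → tape 2 (remaining 120 GB)
247 GB → tape 3 (remaining 153 GB)
Final tapes: [54,63,78,57,100] [217,63] [247].

3 tapes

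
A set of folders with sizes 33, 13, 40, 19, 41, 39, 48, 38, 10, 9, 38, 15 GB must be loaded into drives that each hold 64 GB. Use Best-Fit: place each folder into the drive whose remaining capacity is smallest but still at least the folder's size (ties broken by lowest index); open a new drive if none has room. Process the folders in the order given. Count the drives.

7

drive 1: place 33 GB, 31 GB left
drive 1: place 13 GB, 18 GB left
drive 2: place 40 GB, 24 GB left
drive 2: place 19 GB, 5 GB left
drive 3: place 41 GB, 23 GB left
drive 4: place 39 GB, 25 GB left
drive 5: place 48 GB, 16 GB left
drive 6: place 38 GB, 26 GB left
drive 5: place 10 GB, 6 GB left
drive 1: place 9 GB, 9 GB left
drive 7: place 38 GB, 26 GB left
drive 3: place 15 GB, 8 GB left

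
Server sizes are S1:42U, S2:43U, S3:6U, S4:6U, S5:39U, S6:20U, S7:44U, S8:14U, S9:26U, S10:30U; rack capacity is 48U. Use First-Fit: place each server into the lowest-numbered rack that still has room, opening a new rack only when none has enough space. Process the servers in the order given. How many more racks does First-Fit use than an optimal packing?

1

First-Fit: [42,6] [43] [6,39] [20,14] [44] [26] [30] → 7 racks.
Total size 270U; any packing needs at least ⌈270/48⌉ = 6 racks.
An optimal packing achieves that bound: [44] [43] [42,6] [39,6] [30,14] [26,20] → 6 racks.
Excess: 7 − 6 = 1.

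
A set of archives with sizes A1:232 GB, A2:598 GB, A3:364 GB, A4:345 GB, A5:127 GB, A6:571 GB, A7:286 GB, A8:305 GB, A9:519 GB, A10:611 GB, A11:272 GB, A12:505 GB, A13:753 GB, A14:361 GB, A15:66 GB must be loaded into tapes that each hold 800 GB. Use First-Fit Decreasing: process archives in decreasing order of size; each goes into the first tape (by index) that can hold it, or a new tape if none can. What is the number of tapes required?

9

Sorted descending: 753, 611, 598, 571, 519, 505, 364, 361, 345, 305, 286, 272, 232, 127, 66.
tape 1: place 753 GB, 47 GB left
tape 2: place 611 GB, 189 GB left
tape 3: place 598 GB, 202 GB left
tape 4: place 571 GB, 229 GB left
tape 5: place 519 GB, 281 GB left
tape 6: place 505 GB, 295 GB left
tape 7: place 364 GB, 436 GB left
tape 7: place 361 GB, 75 GB left
tape 8: place 345 GB, 455 GB left
tape 8: place 305 GB, 150 GB left
tape 6: place 286 GB, 9 GB left
tape 5: place 272 GB, 9 GB left
tape 9: place 232 GB, 568 GB left
tape 2: place 127 GB, 62 GB left
tape 3: place 66 GB, 136 GB left
Final tapes: [753] [611,127] [598,66] [571] [519,272] [505,286] [364,361] [345,305] [232].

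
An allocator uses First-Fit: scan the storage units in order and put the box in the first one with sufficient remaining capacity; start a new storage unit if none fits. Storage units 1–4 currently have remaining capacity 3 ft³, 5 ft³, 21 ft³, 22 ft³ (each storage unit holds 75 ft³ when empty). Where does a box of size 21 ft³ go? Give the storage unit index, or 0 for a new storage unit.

3

Storage units with room: storage unit 3 (21 ft³), storage unit 4 (22 ft³).
The first with room is storage unit 3.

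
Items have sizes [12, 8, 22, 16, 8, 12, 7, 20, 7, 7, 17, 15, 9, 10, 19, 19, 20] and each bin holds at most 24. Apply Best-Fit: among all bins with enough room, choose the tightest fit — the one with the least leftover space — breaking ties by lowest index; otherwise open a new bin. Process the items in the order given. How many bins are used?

bin 1: place 12, 12 left
bin 1: place 8, 4 left
bin 2: place 22, 2 left
bin 3: place 16, 8 left
bin 3: place 8, 0 left
bin 4: place 12, 12 left
bin 4: place 7, 5 left
bin 5: place 20, 4 left
bin 6: place 7, 17 left
bin 6: place 7, 10 left
bin 7: place 17, 7 left
bin 8: place 15, 9 left
bin 8: place 9, 0 left
bin 6: place 10, 0 left
bin 9: place 19, 5 left
bin 10: place 19, 5 left
bin 11: place 20, 4 left

11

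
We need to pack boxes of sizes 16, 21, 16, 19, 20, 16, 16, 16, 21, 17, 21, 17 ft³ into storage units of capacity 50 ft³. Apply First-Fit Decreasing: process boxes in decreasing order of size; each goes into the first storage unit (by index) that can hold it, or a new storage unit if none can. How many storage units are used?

5

Sorted descending: 21, 21, 21, 20, 19, 17, 17, 16, 16, 16, 16, 16.
21 ft³ → storage unit 1 (remaining 29 ft³)
21 ft³ → storage unit 1 (remaining 8 ft³)
21 ft³ → storage unit 2 (remaining 29 ft³)
20 ft³ → storage unit 2 (remaining 9 ft³)
19 ft³ → storage unit 3 (remaining 31 ft³)
17 ft³ → storage unit 3 (remaining 14 ft³)
17 ft³ → storage unit 4 (remaining 33 ft³)
16 ft³ → storage unit 4 (remaining 17 ft³)
16 ft³ → storage unit 4 (remaining 1 ft³)
16 ft³ → storage unit 5 (remaining 34 ft³)
16 ft³ → storage unit 5 (remaining 18 ft³)
16 ft³ → storage unit 5 (remaining 2 ft³)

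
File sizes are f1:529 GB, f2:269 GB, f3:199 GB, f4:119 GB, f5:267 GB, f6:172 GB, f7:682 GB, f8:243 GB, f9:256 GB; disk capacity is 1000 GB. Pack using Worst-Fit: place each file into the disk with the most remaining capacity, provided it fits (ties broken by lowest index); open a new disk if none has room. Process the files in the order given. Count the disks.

3

disk 1: place f1 (529 GB), 471 GB left
disk 1: place f2 (269 GB), 202 GB left
disk 1: place f3 (199 GB), 3 GB left
disk 2: place f4 (119 GB), 881 GB left
disk 2: place f5 (267 GB), 614 GB left
disk 2: place f6 (172 GB), 442 GB left
disk 3: place f7 (682 GB), 318 GB left
disk 2: place f8 (243 GB), 199 GB left
disk 3: place f9 (256 GB), 62 GB left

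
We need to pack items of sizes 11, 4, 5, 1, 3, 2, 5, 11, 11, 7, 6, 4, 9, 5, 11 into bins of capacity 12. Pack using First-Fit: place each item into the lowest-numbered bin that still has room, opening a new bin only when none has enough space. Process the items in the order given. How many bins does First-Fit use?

9 bins

bin 1: place 11, 1 left
bin 2: place 4, 8 left
bin 2: place 5, 3 left
bin 1: place 1, 0 left
bin 2: place 3, 0 left
bin 3: place 2, 10 left
bin 3: place 5, 5 left
bin 4: place 11, 1 left
bin 5: place 11, 1 left
bin 6: place 7, 5 left
bin 7: place 6, 6 left
bin 3: place 4, 1 left
bin 8: place 9, 3 left
bin 6: place 5, 0 left
bin 9: place 11, 1 left
Final bins: [11,1] [4,5,3] [2,5,4] [11] [11] [7,5] [6] [9] [11].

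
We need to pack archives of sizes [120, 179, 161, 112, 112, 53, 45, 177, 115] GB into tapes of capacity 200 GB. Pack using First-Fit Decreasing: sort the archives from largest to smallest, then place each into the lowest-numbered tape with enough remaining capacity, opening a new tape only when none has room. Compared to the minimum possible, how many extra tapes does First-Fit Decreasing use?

First-Fit Decreasing: [179] [177] [161] [120,53] [115,45] [112] [112] → 7 tapes.
7 archives exceed 100 GB (half the capacity), and no two of those can share a tape, so at least 7 tapes are needed.
So 7 is already optimal.

0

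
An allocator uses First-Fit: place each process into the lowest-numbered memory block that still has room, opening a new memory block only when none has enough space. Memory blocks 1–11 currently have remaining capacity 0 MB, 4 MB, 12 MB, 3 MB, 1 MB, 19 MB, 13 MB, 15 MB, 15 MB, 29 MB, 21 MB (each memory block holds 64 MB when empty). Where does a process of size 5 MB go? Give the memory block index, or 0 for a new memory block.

Memory blocks with room: memory block 3 (12 MB), memory block 6 (19 MB), memory block 7 (13 MB), memory block 8 (15 MB), memory block 9 (15 MB), memory block 10 (29 MB), memory block 11 (21 MB).
The first with room is memory block 3.

3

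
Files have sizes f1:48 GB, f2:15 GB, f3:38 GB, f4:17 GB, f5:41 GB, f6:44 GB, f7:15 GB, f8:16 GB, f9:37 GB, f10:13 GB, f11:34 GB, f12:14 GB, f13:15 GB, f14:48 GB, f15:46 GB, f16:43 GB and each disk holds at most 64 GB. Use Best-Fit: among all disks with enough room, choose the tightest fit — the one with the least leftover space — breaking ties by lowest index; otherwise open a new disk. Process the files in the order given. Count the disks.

9

disk 1: place f1 (48 GB), 16 GB left
disk 1: place f2 (15 GB), 1 GB left
disk 2: place f3 (38 GB), 26 GB left
disk 2: place f4 (17 GB), 9 GB left
disk 3: place f5 (41 GB), 23 GB left
disk 4: place f6 (44 GB), 20 GB left
disk 4: place f7 (15 GB), 5 GB left
disk 3: place f8 (16 GB), 7 GB left
disk 5: place f9 (37 GB), 27 GB left
disk 5: place f10 (13 GB), 14 GB left
disk 6: place f11 (34 GB), 30 GB left
disk 5: place f12 (14 GB), 0 GB left
disk 6: place f13 (15 GB), 15 GB left
disk 7: place f14 (48 GB), 16 GB left
disk 8: place f15 (46 GB), 18 GB left
disk 9: place f16 (43 GB), 21 GB left
Final disks: [48,15] [38,17] [41,16] [44,15] [37,13,14] [34,15] [48] [46] [43].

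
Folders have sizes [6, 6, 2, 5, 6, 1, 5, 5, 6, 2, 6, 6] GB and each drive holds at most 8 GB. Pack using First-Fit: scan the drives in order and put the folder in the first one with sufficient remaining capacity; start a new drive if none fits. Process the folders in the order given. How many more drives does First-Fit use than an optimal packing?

0

First-Fit: [6,2] [6,1] [5,2] [6] [5] [5] [6] [6] [6] → 9 drives.
9 folders exceed 4 GB (half the capacity), and no two of those can share a drive, so at least 9 drives are needed.
So 9 is already optimal.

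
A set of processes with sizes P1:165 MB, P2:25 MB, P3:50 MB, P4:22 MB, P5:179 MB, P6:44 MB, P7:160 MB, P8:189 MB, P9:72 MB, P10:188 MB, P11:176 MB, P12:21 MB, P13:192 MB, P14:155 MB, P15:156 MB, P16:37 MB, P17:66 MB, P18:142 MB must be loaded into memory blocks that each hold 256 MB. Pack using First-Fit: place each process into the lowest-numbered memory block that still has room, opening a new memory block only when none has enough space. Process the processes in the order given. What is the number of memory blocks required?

10 memory blocks

P1 (165 MB) → memory block 1 (remaining 91 MB)
P2 (25 MB) → memory block 1 (remaining 66 MB)
P3 (50 MB) → memory block 1 (remaining 16 MB)
P4 (22 MB) → memory block 2 (remaining 234 MB)
P5 (179 MB) → memory block 2 (remaining 55 MB)
P6 (44 MB) → memory block 2 (remaining 11 MB)
P7 (160 MB) → memory block 3 (remaining 96 MB)
P8 (189 MB) → memory block 4 (remaining 67 MB)
P9 (72 MB) → memory block 3 (remaining 24 MB)
P10 (188 MB) → memory block 5 (remaining 68 MB)
P11 (176 MB) → memory block 6 (remaining 80 MB)
P12 (21 MB) → memory block 3 (remaining 3 MB)
P13 (192 MB) → memory block 7 (remaining 64 MB)
P14 (155 MB) → memory block 8 (remaining 101 MB)
P15 (156 MB) → memory block 9 (remaining 100 MB)
P16 (37 MB) → memory block 4 (remaining 30 MB)
P17 (66 MB) → memory block 5 (remaining 2 MB)
P18 (142 MB) → memory block 10 (remaining 114 MB)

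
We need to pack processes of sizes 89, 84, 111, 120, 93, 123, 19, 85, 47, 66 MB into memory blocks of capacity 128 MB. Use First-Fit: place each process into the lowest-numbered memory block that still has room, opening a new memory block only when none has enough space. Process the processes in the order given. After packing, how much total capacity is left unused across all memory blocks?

memory block 1: place 89 MB, 39 MB left
memory block 2: place 84 MB, 44 MB left
memory block 3: place 111 MB, 17 MB left
memory block 4: place 120 MB, 8 MB left
memory block 5: place 93 MB, 35 MB left
memory block 6: place 123 MB, 5 MB left
memory block 1: place 19 MB, 20 MB left
memory block 7: place 85 MB, 43 MB left
memory block 8: place 47 MB, 81 MB left
memory block 8: place 66 MB, 15 MB left
8 memory blocks × 128 MB = 1024 MB; used 837 MB; unused 187 MB.

187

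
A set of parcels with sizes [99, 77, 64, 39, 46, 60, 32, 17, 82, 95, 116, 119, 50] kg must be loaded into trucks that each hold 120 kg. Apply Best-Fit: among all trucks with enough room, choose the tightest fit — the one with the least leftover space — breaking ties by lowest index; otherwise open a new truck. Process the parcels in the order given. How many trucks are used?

Put 99 kg in truck 1; 21 kg remain.
Put 77 kg in truck 2; 43 kg remain.
Put 64 kg in truck 3; 56 kg remain.
Put 39 kg in truck 2; 4 kg remain.
Put 46 kg in truck 3; 10 kg remain.
Put 60 kg in truck 4; 60 kg remain.
Put 32 kg in truck 4; 28 kg remain.
Put 17 kg in truck 1; 4 kg remain.
Put 82 kg in truck 5; 38 kg remain.
Put 95 kg in truck 6; 25 kg remain.
Put 116 kg in truck 7; 4 kg remain.
Put 119 kg in truck 8; 1 kg remain.
Put 50 kg in truck 9; 70 kg remain.
Final trucks: [99,17] [77,39] [64,46] [60,32] [82] [95] [116] [119] [50].

9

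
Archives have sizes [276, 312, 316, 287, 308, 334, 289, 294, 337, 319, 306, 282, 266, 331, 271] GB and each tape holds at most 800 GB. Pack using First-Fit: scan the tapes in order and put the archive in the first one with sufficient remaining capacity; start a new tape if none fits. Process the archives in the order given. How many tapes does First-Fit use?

8

tape 1: place 276 GB, 524 GB left
tape 1: place 312 GB, 212 GB left
tape 2: place 316 GB, 484 GB left
tape 2: place 287 GB, 197 GB left
tape 3: place 308 GB, 492 GB left
tape 3: place 334 GB, 158 GB left
tape 4: place 289 GB, 511 GB left
tape 4: place 294 GB, 217 GB left
tape 5: place 337 GB, 463 GB left
tape 5: place 319 GB, 144 GB left
tape 6: place 306 GB, 494 GB left
tape 6: place 282 GB, 212 GB left
tape 7: place 266 GB, 534 GB left
tape 7: place 331 GB, 203 GB left
tape 8: place 271 GB, 529 GB left
Final tapes: [276,312] [316,287] [308,334] [289,294] [337,319] [306,282] [266,331] [271].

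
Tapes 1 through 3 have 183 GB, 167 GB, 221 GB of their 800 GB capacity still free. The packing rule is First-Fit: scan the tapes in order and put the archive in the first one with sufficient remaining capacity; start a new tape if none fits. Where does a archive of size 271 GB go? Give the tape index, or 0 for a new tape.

0

No tape has ≥ 271 GB free, so a new tape is opened.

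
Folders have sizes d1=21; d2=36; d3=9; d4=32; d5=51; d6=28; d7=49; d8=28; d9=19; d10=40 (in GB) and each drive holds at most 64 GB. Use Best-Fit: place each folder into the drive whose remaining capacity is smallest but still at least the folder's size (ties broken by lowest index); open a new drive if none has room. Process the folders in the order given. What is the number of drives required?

d1 (21 GB) → drive 1 (remaining 43 GB)
d2 (36 GB) → drive 1 (remaining 7 GB)
d3 (9 GB) → drive 2 (remaining 55 GB)
d4 (32 GB) → drive 2 (remaining 23 GB)
d5 (51 GB) → drive 3 (remaining 13 GB)
d6 (28 GB) → drive 4 (remaining 36 GB)
d7 (49 GB) → drive 5 (remaining 15 GB)
d8 (28 GB) → drive 4 (remaining 8 GB)
d9 (19 GB) → drive 2 (remaining 4 GB)
d10 (40 GB) → drive 6 (remaining 24 GB)

6 drives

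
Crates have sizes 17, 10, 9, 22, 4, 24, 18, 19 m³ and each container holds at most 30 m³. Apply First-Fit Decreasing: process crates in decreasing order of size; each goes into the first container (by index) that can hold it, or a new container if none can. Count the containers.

Sorted descending: 24, 22, 19, 18, 17, 10, 9, 4.
24 m³ → container 1 (remaining 6 m³)
22 m³ → container 2 (remaining 8 m³)
19 m³ → container 3 (remaining 11 m³)
18 m³ → container 4 (remaining 12 m³)
17 m³ → container 5 (remaining 13 m³)
10 m³ → container 3 (remaining 1 m³)
9 m³ → container 4 (remaining 3 m³)
4 m³ → container 1 (remaining 2 m³)
Final containers: [24,4] [22] [19,10] [18,9] [17].

5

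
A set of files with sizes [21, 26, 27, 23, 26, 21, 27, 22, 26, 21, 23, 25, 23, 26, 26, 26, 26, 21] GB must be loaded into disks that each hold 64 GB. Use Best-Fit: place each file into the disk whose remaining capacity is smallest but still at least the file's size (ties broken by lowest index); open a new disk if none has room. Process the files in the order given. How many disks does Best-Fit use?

9 disks

disk 1: place 21 GB, 43 GB left
disk 1: place 26 GB, 17 GB left
disk 2: place 27 GB, 37 GB left
disk 2: place 23 GB, 14 GB left
disk 3: place 26 GB, 38 GB left
disk 3: place 21 GB, 17 GB left
disk 4: place 27 GB, 37 GB left
disk 4: place 22 GB, 15 GB left
disk 5: place 26 GB, 38 GB left
disk 5: place 21 GB, 17 GB left
disk 6: place 23 GB, 41 GB left
disk 6: place 25 GB, 16 GB left
disk 7: place 23 GB, 41 GB left
disk 7: place 26 GB, 15 GB left
disk 8: place 26 GB, 38 GB left
disk 8: place 26 GB, 12 GB left
disk 9: place 26 GB, 38 GB left
disk 9: place 21 GB, 17 GB left
Final disks: [21,26] [27,23] [26,21] [27,22] [26,21] [23,25] [23,26] [26,26] [26,21].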